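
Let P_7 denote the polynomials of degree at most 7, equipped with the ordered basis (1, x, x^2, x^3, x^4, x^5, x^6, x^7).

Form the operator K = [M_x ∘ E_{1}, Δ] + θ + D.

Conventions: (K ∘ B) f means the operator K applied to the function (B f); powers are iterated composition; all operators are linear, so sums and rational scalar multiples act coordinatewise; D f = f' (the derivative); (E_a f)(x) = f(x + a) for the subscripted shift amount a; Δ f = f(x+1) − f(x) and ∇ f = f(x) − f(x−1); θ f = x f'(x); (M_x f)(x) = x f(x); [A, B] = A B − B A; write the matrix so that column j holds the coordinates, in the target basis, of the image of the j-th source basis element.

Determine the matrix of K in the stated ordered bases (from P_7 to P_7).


the matrix is [[-1, -1, -4, -8, -16, -32, -64, -128]; [0, 0, -2, -12, -32, -80, -192, -448]; [0, 0, 1, -3, -24, -80, -240, -672]; [0, 0, 0, 2, -4, -40, -160, -560]; [0, 0, 0, 0, 3, -5, -60, -280]; [0, 0, 0, 0, 0, 4, -6, -84]; [0, 0, 0, 0, 0, 0, 5, -7]; [0, 0, 0, 0, 0, 0, 0, 6]] (rows listed top to bottom)

image of 1: -1
image of x: -1
image of x^2: x^2 - 2x - 4
image of x^3: 2x^3 - 3x^2 - 12x - 8
image of x^4: 3x^4 - 4x^3 - 24x^2 - 32x - 16
image of x^5: 4x^5 - 5x^4 - 40x^3 - 80x^2 - 80x - 32
image of x^6: 5x^6 - 6x^5 - 60x^4 - 160x^3 - 240x^2 - 192x - 64
image of x^7: 6x^7 - 7x^6 - 84x^5 - 280x^4 - 560x^3 - 672x^2 - 448x - 128
each image's coordinates form column j of the matrix


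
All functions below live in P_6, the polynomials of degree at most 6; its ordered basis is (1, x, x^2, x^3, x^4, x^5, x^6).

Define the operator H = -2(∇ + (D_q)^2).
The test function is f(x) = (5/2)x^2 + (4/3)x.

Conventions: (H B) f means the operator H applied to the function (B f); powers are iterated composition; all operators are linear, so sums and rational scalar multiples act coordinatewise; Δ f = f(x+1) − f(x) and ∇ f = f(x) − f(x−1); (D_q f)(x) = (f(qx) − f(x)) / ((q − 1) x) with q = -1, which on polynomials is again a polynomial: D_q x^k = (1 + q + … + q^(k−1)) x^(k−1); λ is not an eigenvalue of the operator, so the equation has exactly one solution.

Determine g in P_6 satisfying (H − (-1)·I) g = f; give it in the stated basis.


the result is g(x) = (5/2)x^2 + (34/3)x + 53/3

write g with unknown coordinates in the stated basis and equate coefficients in (H − (-1)·I) g = f
solving from the highest basis element down gives g = (5/2)x^2 + (34/3)x + 53/3
check: H g = -10x - 53/3
so H g − (-1)·g = (5/2)x^2 + (4/3)x = f ✓


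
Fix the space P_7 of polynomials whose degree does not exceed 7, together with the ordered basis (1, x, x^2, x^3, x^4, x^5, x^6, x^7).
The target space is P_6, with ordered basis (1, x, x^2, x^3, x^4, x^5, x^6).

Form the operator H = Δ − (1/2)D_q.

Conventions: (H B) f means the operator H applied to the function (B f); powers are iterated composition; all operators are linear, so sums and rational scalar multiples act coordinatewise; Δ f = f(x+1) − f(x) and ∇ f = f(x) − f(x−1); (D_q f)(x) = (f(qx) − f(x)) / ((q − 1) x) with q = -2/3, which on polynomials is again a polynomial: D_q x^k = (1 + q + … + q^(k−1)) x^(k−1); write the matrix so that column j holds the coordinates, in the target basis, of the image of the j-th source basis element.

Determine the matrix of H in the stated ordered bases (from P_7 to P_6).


image of 1: 0
image of x: 1/2
image of x^2: (11/6)x + 1
image of x^3: (47/18)x^2 + 3x + 1
image of x^4: (203/54)x^3 + 6x^2 + 4x + 1
image of x^5: (755/162)x^4 + 10x^3 + 10x^2 + 5x + 1
image of x^6: (2783/486)x^5 + 15x^4 + 20x^3 + 15x^2 + 6x + 1
image of x^7: (9743/1458)x^6 + 21x^5 + 35x^4 + 35x^3 + 21x^2 + 7x + 1
each image's coordinates form column j of the matrix

the matrix is [[0, 1/2, 1, 1, 1, 1, 1, 1]; [0, 0, 11/6, 3, 4, 5, 6, 7]; [0, 0, 0, 47/18, 6, 10, 15, 21]; [0, 0, 0, 0, 203/54, 10, 20, 35]; [0, 0, 0, 0, 0, 755/162, 15, 35]; [0, 0, 0, 0, 0, 0, 2783/486, 21]; [0, 0, 0, 0, 0, 0, 0, 9743/1458]] (rows listed top to bottom)


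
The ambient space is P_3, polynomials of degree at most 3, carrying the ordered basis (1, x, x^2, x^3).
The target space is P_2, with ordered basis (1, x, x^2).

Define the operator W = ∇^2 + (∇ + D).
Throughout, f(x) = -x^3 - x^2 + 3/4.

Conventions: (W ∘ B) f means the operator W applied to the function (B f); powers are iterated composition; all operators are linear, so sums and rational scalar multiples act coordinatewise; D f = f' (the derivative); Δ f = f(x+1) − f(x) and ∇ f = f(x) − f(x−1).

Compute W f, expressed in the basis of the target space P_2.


∇ f = -3x^2 + x
∇ ∇ f = -6x + 4
∇ f = -3x^2 + x
D f = -3x^2 - 2x
(∇ + D) f = -6x^2 - x
(∇^2 + (∇ + D)) f = -6x^2 - 7x + 4

the result is g(x) = -6x^2 - 7x + 4


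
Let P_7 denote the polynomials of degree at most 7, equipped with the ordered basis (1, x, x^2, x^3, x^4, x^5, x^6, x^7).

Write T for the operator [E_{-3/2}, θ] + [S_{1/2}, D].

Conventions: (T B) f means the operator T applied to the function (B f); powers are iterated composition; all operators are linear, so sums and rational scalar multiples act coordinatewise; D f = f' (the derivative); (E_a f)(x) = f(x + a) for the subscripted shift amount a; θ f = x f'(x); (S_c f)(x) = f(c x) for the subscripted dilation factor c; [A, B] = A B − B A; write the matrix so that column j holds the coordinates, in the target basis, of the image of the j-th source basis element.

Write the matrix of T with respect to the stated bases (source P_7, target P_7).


image of 1: 0
image of x: -1
image of x^2: -(5/2)x + 9/2
image of x^3: -(33/8)x^2 + (27/2)x - 81/8
image of x^4: -(23/4)x^3 + 27x^2 - (81/2)x + 81/4
image of x^5: -(235/32)x^4 + 45x^3 - (405/4)x^2 + (405/4)x - 1215/32
image of x^6: -(285/32)x^5 + (135/2)x^4 - (405/2)x^3 + (1215/4)x^2 - (3645/16)x + 2187/32
image of x^7: -(1337/128)x^6 + (189/2)x^5 - (2835/8)x^4 + (2835/4)x^3 - (25515/32)x^2 + (15309/32)x - 15309/128
each image's coordinates form column j of the matrix

the matrix is [[0, -1, 9/2, -81/8, 81/4, -1215/32, 2187/32, -15309/128]; [0, 0, -5/2, 27/2, -81/2, 405/4, -3645/16, 15309/32]; [0, 0, 0, -33/8, 27, -405/4, 1215/4, -25515/32]; [0, 0, 0, 0, -23/4, 45, -405/2, 2835/4]; [0, 0, 0, 0, 0, -235/32, 135/2, -2835/8]; [0, 0, 0, 0, 0, 0, -285/32, 189/2]; [0, 0, 0, 0, 0, 0, 0, -1337/128]; [0, 0, 0, 0, 0, 0, 0, 0]] (rows listed top to bottom)


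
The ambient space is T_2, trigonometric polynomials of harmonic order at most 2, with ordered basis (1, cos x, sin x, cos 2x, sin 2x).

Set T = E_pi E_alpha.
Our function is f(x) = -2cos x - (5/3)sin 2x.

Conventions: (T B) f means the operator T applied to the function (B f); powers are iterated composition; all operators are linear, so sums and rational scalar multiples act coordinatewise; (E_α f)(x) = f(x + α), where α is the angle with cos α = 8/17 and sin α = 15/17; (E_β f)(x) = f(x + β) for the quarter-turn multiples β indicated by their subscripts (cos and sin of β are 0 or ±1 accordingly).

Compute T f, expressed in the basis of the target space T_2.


E_alpha f = -(16/17)cos x + (30/17)sin x - (400/289)cos 2x + (805/867)sin 2x
E_pi E_alpha f = (16/17)cos x - (30/17)sin x - (400/289)cos 2x + (805/867)sin 2x

g(x) = (16/17)cos x - (30/17)sin x - (400/289)cos 2x + (805/867)sin 2x


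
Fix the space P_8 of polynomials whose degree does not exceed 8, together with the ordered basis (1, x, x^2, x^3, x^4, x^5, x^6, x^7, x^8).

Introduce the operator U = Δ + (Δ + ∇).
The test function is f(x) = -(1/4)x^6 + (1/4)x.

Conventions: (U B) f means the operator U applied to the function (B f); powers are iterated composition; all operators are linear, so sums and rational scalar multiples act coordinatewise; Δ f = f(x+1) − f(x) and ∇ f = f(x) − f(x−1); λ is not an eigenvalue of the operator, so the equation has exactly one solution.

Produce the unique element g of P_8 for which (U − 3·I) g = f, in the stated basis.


write g with unknown coordinates in the stated basis and equate coefficients in (U − 3·I) g = f
solving from the highest basis element down gives g = (1/12)x^6 + (1/2)x^5 + (35/12)x^4 + 15x^3 + (225/4)x^2 + (1685/12)x + 527/3
check: U g = (3/2)x^5 + (35/4)x^4 + 45x^3 + (675/4)x^2 + (843/2)x + 527
so U g − 3·g = -(1/4)x^6 + (1/4)x = f ✓

the result is g(x) = (1/12)x^6 + (1/2)x^5 + (35/12)x^4 + 15x^3 + (225/4)x^2 + (1685/12)x + 527/3


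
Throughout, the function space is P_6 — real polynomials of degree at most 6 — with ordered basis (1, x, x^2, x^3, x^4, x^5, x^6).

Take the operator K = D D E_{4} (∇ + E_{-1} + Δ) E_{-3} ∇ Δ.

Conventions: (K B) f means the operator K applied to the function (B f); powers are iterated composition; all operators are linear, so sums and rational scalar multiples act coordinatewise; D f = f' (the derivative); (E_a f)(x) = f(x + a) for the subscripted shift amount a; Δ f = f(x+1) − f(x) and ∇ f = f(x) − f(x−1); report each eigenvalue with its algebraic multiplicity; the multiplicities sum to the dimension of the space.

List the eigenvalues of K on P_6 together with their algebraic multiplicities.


image of 1: 0
image of x: 0
image of x^2: 0
image of x^3: 0
image of x^4: 24
image of x^5: 120x + 240
image of x^6: 360x^2 + 1440x + 1500
the matrix is upper triangular; its diagonal is (0, 0, 0, 0, 0, 0, 0)
for a triangular matrix the eigenvalues are the diagonal entries, with algebraic multiplicity their repetition count

λ = 0 (multiplicity 7)


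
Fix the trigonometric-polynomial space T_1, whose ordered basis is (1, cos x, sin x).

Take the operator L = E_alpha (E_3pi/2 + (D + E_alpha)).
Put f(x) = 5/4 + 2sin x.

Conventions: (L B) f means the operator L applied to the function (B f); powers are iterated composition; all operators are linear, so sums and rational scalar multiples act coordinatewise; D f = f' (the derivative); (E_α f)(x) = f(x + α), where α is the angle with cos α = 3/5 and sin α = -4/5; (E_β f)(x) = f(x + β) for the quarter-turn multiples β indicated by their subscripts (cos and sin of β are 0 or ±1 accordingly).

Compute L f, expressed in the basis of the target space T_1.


E_3pi/2 f = 5/4 - 2cos x
D f = 2cos x
E_alpha f = 5/4 - (8/5)cos x + (6/5)sin x
(D + E_alpha) f = 5/4 + (2/5)cos x + (6/5)sin x
(E_3pi/2 + (D + E_alpha)) f = 5/2 - (8/5)cos x + (6/5)sin x
E_alpha (E_3pi/2 + (D + E_alpha)) f = 5/2 - (48/25)cos x - (14/25)sin x

the image equals g(x) = 5/2 - (48/25)cos x - (14/25)sin x


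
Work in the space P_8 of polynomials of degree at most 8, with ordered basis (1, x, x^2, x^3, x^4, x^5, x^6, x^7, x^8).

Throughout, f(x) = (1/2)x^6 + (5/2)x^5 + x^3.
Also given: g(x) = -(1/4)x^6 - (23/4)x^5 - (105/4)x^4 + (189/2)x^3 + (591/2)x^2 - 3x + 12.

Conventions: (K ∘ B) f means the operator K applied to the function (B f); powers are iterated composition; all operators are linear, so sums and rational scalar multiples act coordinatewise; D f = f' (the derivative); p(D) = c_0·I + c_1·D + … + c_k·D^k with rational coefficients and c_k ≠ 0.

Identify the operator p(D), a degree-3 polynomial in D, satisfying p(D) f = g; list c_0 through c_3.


p(D) = -(1/2)·I − (3/2)·D − (1/2)·D^2 + 2·D^3, i.e. c_0 = -1/2, c_1 = -3/2, c_2 = -1/2, c_3 = 2

D^0 f = (1/2)x^6 + (5/2)x^5 + x^3
D^1 f = 3x^5 + (25/2)x^4 + 3x^2
D^2 f = 15x^4 + 50x^3 + 6x
D^3 f = 60x^3 + 150x^2 + 6
matching coefficients of g against c_0 f + c_1 Df + … from the top degree down determines the c_i
solution: c_0 = -1/2, c_1 = -3/2, c_2 = -1/2, c_3 = 2


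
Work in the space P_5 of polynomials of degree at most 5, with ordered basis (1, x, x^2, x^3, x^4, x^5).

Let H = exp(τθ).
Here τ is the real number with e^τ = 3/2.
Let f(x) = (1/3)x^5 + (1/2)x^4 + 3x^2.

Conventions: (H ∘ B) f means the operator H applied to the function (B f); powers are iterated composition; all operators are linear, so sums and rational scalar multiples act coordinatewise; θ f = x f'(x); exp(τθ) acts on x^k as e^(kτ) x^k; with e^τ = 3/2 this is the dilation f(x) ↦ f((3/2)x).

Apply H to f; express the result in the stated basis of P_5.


exp(τθ) x^k = e^(kτ) x^k; with e^τ = 3/2 this sends x^k to (3/2)^k x^k
x^2 ↦ 9/4 x^2
x^4 ↦ 81/16 x^4
x^5 ↦ 243/32 x^5
applying this coordinatewise to f: exp(τθ) f = (81/32)x^5 + (81/32)x^4 + (27/4)x^2

g(x) = (81/32)x^5 + (81/32)x^4 + (27/4)x^2


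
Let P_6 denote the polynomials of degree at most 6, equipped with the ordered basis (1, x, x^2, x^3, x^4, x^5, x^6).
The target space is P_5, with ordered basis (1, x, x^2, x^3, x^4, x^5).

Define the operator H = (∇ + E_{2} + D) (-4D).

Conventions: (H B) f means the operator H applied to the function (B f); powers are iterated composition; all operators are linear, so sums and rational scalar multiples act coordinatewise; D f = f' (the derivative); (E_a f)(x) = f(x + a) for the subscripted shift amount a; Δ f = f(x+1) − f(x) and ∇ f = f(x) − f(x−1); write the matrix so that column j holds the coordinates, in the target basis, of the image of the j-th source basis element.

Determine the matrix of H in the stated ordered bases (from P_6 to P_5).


the matrix is [[0, -4, -32, -36, -144, -300, -792]; [0, 0, -8, -96, -144, -720, -1800]; [0, 0, 0, -12, -192, -360, -2160]; [0, 0, 0, 0, -16, -320, -720]; [0, 0, 0, 0, 0, -20, -480]; [0, 0, 0, 0, 0, 0, -24]] (rows listed top to bottom)

image of 1: 0
image of x: -4
image of x^2: -8x - 32
image of x^3: -12x^2 - 96x - 36
image of x^4: -16x^3 - 192x^2 - 144x - 144
image of x^5: -20x^4 - 320x^3 - 360x^2 - 720x - 300
image of x^6: -24x^5 - 480x^4 - 720x^3 - 2160x^2 - 1800x - 792
each image's coordinates form column j of the matrix


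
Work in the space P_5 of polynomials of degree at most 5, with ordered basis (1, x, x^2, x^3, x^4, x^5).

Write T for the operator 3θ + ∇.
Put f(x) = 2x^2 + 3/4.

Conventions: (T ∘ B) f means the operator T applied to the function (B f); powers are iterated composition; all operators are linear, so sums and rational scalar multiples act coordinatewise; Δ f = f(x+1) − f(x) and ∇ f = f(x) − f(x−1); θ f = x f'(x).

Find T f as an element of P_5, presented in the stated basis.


the result is g(x) = 12x^2 + 4x - 2

θ f = 4x^2
(3θ) f = 12x^2
∇ f = 4x - 2
(3θ + ∇) f = 12x^2 + 4x - 2


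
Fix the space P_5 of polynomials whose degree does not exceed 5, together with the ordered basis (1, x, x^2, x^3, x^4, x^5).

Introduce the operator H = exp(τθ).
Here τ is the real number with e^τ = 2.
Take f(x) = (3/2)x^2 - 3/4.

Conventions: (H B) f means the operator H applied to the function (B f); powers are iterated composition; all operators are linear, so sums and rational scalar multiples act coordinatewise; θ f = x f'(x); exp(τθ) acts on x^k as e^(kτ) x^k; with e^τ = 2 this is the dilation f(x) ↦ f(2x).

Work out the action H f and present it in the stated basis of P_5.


exp(τθ) x^k = e^(kτ) x^k; with e^τ = 2 this sends x^k to 2^k x^k
x^2 ↦ 4 x^2
applying this coordinatewise to f: exp(τθ) f = 6x^2 - 3/4

g(x) = 6x^2 - 3/4


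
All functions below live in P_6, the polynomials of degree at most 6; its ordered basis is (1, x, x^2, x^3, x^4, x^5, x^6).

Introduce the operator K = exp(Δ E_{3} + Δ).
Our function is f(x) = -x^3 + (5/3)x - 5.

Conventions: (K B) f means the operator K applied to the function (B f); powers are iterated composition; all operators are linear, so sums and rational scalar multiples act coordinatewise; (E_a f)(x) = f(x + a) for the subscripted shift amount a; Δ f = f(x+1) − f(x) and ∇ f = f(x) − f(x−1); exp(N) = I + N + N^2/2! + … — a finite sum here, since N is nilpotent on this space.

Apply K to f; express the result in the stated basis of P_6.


g(x) = -x^3 - 6x^2 - (103/3)x - 287/3

order-1 term: -6x^2 - 24x - 104/3
order-2 term: -12x - 48
order-3 term: -8
the series for exp(Δ E_{3} + Δ) f terminates at order 3
exp(Δ E_{3} + Δ) f = -x^3 - 6x^2 - (103/3)x - 287/3


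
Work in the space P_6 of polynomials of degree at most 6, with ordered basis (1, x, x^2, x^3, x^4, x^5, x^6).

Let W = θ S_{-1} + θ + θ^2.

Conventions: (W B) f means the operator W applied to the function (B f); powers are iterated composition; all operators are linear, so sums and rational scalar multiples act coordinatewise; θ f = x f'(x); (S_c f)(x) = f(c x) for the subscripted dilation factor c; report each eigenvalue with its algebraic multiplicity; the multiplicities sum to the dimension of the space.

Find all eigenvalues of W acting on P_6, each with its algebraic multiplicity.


image of 1: 0
image of x: x
image of x^2: 8x^2
image of x^3: 9x^3
image of x^4: 24x^4
image of x^5: 25x^5
image of x^6: 48x^6
the matrix is upper triangular; its diagonal is (0, 1, 8, 9, 24, 25, 48)
for a triangular matrix the eigenvalues are the diagonal entries, with algebraic multiplicity their repetition count

λ = 0 (multiplicity 1), λ = 1 (multiplicity 1), λ = 8 (multiplicity 1), λ = 9 (multiplicity 1), λ = 24 (multiplicity 1), λ = 25 (multiplicity 1), λ = 48 (multiplicity 1)


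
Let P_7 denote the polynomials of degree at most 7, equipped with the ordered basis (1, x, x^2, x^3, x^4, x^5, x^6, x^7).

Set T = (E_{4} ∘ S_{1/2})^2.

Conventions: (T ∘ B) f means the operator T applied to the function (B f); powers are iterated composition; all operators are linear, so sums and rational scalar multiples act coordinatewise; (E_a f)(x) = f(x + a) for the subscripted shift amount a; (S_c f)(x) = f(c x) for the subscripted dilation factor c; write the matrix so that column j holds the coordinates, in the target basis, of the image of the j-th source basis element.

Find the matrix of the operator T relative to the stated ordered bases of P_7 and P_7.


image of 1: 1
image of x: (1/4)x + 3
image of x^2: (1/16)x^2 + (3/2)x + 9
image of x^3: (1/64)x^3 + (9/16)x^2 + (27/4)x + 27
image of x^4: (1/256)x^4 + (3/16)x^3 + (27/8)x^2 + 27x + 81
image of x^5: (1/1024)x^5 + (15/256)x^4 + (45/32)x^3 + (135/8)x^2 + (405/4)x + 243
image of x^6: (1/4096)x^6 + (9/512)x^5 + (135/256)x^4 + (135/16)x^3 + (1215/16)x^2 + (729/2)x + 729
image of x^7: (1/16384)x^7 + (21/4096)x^6 + (189/1024)x^5 + (945/256)x^4 + (2835/64)x^3 + (5103/16)x^2 + (5103/4)x + 2187
each image's coordinates form column j of the matrix

the matrix is [[1, 3, 9, 27, 81, 243, 729, 2187]; [0, 1/4, 3/2, 27/4, 27, 405/4, 729/2, 5103/4]; [0, 0, 1/16, 9/16, 27/8, 135/8, 1215/16, 5103/16]; [0, 0, 0, 1/64, 3/16, 45/32, 135/16, 2835/64]; [0, 0, 0, 0, 1/256, 15/256, 135/256, 945/256]; [0, 0, 0, 0, 0, 1/1024, 9/512, 189/1024]; [0, 0, 0, 0, 0, 0, 1/4096, 21/4096]; [0, 0, 0, 0, 0, 0, 0, 1/16384]] (rows listed top to bottom)


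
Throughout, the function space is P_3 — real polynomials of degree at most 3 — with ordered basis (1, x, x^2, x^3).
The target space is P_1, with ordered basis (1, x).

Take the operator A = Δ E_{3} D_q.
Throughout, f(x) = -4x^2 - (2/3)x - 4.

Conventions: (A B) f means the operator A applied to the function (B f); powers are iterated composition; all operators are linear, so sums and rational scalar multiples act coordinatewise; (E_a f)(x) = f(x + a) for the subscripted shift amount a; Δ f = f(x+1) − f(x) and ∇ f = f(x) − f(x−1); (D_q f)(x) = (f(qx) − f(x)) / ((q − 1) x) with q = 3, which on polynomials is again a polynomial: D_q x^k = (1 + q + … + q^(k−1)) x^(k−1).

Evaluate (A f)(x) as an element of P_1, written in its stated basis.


D_q f = -16x - 2/3
E_{3} D_q f = -16x - 146/3
Δ E_{3} D_q f = -16

the result is g(x) = -16


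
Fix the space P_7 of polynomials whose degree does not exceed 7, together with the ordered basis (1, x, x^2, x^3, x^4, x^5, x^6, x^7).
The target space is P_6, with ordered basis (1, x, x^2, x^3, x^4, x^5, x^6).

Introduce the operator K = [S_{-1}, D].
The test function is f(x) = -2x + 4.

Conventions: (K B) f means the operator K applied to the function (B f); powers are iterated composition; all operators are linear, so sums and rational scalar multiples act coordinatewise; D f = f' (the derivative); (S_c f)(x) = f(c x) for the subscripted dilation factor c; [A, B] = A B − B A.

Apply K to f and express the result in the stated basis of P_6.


D f = -2
S_{-1} D f = -2
S_{-1} f = 2x + 4
D S_{-1} f = 2
[S_{-1}, D] f = -4

the result is g(x) = -4


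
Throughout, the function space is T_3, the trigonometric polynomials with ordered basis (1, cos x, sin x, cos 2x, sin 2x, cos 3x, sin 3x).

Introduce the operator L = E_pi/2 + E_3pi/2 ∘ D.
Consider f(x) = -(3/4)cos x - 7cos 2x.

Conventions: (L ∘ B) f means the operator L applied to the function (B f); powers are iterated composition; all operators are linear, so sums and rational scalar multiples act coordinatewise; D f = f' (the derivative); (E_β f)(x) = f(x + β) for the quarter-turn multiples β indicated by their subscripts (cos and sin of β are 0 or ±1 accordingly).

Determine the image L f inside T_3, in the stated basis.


the result is g(x) = -(3/4)cos x + (3/4)sin x + 7cos 2x - 14sin 2x

E_pi/2 f = (3/4)sin x + 7cos 2x
D f = (3/4)sin x + 14sin 2x
E_3pi/2 D f = -(3/4)cos x - 14sin 2x
(E_pi/2 + E_3pi/2 ∘ D) f = -(3/4)cos x + (3/4)sin x + 7cos 2x - 14sin 2x


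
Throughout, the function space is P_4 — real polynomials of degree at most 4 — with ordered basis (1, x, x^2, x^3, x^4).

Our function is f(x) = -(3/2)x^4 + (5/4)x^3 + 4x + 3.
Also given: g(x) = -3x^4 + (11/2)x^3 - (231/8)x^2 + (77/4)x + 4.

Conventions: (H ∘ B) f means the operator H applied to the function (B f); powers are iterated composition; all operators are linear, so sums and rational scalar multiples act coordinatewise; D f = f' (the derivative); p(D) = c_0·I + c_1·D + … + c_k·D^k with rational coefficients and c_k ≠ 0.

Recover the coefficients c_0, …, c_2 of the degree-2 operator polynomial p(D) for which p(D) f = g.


D^0 f = -(3/2)x^4 + (5/4)x^3 + 4x + 3
D^1 f = -6x^3 + (15/4)x^2 + 4
D^2 f = -18x^2 + (15/2)x
matching coefficients of g against c_0 f + c_1 Df + … from the top degree down determines the c_i
solution: c_0 = 2, c_1 = -1/2, c_2 = 3/2

c_0 = 2, c_1 = -1/2, c_2 = 3/2


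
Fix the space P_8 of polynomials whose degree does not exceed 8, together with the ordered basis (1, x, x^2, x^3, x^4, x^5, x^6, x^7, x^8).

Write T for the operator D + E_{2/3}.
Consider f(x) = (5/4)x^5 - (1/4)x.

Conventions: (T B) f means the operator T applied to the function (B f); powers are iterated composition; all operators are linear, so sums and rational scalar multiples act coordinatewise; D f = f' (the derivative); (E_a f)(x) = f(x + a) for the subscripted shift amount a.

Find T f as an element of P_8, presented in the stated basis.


the image equals g(x) = (5/4)x^5 + (125/12)x^4 + (50/9)x^3 + (100/27)x^2 + (319/324)x - 245/972

D f = (25/4)x^4 - 1/4
E_{2/3} f = (5/4)x^5 + (25/6)x^4 + (50/9)x^3 + (100/27)x^2 + (319/324)x - 1/486
(D + E_{2/3}) f = (5/4)x^5 + (125/12)x^4 + (50/9)x^3 + (100/27)x^2 + (319/324)x - 245/972


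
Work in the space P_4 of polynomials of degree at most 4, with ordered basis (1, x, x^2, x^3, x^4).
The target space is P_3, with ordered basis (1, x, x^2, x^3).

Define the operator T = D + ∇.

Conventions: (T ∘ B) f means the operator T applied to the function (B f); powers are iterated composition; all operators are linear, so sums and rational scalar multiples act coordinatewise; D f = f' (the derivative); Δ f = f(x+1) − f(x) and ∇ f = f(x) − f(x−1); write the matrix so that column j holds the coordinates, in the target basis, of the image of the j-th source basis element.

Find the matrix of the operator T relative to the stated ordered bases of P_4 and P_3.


the matrix is [[0, 2, -1, 1, -1]; [0, 0, 4, -3, 4]; [0, 0, 0, 6, -6]; [0, 0, 0, 0, 8]] (rows listed top to bottom)

image of 1: 0
image of x: 2
image of x^2: 4x - 1
image of x^3: 6x^2 - 3x + 1
image of x^4: 8x^3 - 6x^2 + 4x - 1
each image's coordinates form column j of the matrix


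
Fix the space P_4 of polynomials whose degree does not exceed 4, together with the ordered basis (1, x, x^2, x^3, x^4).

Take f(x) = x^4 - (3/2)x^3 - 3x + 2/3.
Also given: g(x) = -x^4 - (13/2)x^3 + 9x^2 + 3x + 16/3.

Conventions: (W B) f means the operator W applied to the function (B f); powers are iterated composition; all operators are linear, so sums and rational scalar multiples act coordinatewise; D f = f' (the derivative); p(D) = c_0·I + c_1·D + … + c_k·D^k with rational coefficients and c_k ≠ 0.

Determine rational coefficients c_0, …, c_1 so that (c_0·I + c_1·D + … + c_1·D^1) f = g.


D^0 f = x^4 - (3/2)x^3 - 3x + 2/3
D^1 f = 4x^3 - (9/2)x^2 - 3
matching coefficients of g against c_0 f + c_1 Df + … from the top degree down determines the c_i
solution: c_0 = -1, c_1 = -2

c_0 = -1, c_1 = -2


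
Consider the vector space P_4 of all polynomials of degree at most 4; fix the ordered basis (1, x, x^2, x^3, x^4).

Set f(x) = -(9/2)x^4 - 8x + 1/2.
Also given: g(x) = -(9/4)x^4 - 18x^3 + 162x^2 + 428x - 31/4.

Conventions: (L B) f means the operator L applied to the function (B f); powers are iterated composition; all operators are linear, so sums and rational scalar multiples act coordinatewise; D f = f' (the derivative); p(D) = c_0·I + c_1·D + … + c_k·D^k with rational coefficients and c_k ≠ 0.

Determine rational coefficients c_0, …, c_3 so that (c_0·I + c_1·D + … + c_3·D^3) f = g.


D^0 f = -(9/2)x^4 - 8x + 1/2
D^1 f = -18x^3 - 8
D^2 f = -54x^2
D^3 f = -108x
matching coefficients of g against c_0 f + c_1 Df + … from the top degree down determines the c_i
solution: c_0 = 1/2, c_1 = 1, c_2 = -3, c_3 = -4

p(D) = (1/2)·I + D − 3·D^2 − 4·D^3, i.e. c_0 = 1/2, c_1 = 1, c_2 = -3, c_3 = -4


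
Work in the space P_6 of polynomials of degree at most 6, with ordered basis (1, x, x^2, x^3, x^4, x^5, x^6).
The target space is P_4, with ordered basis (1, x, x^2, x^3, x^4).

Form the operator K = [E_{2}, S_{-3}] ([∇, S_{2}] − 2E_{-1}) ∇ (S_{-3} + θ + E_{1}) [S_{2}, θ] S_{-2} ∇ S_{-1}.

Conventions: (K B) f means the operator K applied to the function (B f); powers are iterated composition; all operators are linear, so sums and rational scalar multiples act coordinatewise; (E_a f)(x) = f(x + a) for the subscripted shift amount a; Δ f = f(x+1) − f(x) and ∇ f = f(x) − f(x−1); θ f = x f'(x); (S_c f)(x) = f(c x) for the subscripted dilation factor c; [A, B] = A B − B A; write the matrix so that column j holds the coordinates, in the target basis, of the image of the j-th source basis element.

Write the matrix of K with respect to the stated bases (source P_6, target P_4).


the matrix is [[0, 0, 0, 0, 0, 0, 0]; [0, 0, 0, 0, 0, 0, 0]; [0, 0, 0, 0, 0, 0, 0]; [0, 0, 0, 0, 0, 0, 0]; [0, 0, 0, 0, 0, 0, 0]] (rows listed top to bottom)

image of 1: 0
image of x: 0
image of x^2: 0
image of x^3: 0
image of x^4: 0
image of x^5: 0
image of x^6: 0
each image's coordinates form column j of the matrix


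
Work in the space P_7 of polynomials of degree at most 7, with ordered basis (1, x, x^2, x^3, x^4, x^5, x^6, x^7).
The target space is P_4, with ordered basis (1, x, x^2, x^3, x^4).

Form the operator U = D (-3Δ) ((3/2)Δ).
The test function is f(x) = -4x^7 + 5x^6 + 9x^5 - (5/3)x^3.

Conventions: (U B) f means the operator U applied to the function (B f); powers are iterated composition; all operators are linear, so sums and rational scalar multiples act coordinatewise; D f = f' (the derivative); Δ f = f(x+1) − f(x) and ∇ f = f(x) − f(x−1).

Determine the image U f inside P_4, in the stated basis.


the image equals g(x) = 3780x^4 + 12420x^3 + 15930x^2 + 8370x + 972

Δ f = -28x^6 - 54x^5 - 20x^4 + 50x^3 + 76x^2 + 42x + 25/3
((3/2)Δ) f = -42x^6 - 81x^5 - 30x^4 + 75x^3 + 114x^2 + 63x + 25/2
Δ ((3/2)Δ) f = -252x^5 - 1035x^4 - 1770x^3 - 1395x^2 - 324x + 99
(-3Δ) ((3/2)Δ) f = 756x^5 + 3105x^4 + 5310x^3 + 4185x^2 + 972x - 297
D (-3Δ) ((3/2)Δ) f = 3780x^4 + 12420x^3 + 15930x^2 + 8370x + 972


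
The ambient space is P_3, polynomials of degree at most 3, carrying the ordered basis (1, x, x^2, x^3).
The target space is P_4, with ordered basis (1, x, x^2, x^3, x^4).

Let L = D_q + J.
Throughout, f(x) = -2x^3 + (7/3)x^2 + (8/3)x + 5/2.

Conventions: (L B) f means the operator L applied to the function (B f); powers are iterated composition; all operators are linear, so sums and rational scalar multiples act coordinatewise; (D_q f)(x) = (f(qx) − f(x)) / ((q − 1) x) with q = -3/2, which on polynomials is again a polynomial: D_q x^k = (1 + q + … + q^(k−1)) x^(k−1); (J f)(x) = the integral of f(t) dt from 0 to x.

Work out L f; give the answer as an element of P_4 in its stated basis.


D_q f = -(7/2)x^2 - (7/6)x + 8/3
J f = -(1/2)x^4 + (7/9)x^3 + (4/3)x^2 + (5/2)x
(D_q + J) f = -(1/2)x^4 + (7/9)x^3 - (13/6)x^2 + (4/3)x + 8/3

the image equals g(x) = -(1/2)x^4 + (7/9)x^3 - (13/6)x^2 + (4/3)x + 8/3


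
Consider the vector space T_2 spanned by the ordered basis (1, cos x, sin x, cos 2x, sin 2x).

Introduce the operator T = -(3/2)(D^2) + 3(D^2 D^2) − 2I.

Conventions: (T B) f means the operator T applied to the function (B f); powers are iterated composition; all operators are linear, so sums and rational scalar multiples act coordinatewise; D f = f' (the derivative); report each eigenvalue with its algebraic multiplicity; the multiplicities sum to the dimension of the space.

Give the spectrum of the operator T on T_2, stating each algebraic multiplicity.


λ = -2 (multiplicity 1), λ = 5/2 (multiplicity 2), λ = 52 (multiplicity 2)

image of 1: -2
image of cos x: (5/2)cos x
image of sin x: (5/2)sin x
image of cos 2x: 52cos 2x
image of sin 2x: 52sin 2x
the matrix is diagonal; its diagonal is (-2, 5/2, 5/2, 52, 52)
for a triangular matrix the eigenvalues are the diagonal entries, with algebraic multiplicity their repetition count


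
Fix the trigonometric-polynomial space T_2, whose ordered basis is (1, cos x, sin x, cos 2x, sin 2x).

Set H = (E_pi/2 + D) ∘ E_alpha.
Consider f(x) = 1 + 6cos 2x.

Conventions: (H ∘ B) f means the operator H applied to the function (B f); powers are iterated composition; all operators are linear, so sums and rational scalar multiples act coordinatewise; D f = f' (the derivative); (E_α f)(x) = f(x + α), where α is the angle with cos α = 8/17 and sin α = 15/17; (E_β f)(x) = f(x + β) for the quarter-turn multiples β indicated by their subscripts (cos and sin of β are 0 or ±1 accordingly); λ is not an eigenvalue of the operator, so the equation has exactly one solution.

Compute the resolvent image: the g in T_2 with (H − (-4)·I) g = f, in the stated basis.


write g with unknown coordinates in the stated basis and equate coefficients in (H − (-4)·I) g = f
solving from the highest basis element down gives g = 1/5 + (5022/3517)cos 2x - (3372/3517)sin 2x
check: H g = 1/5 + (1014/3517)cos 2x + (13488/3517)sin 2x
so H g − (-4)·g = 1 + 6cos 2x = f ✓

g(x) = 1/5 + (5022/3517)cos 2x - (3372/3517)sin 2x


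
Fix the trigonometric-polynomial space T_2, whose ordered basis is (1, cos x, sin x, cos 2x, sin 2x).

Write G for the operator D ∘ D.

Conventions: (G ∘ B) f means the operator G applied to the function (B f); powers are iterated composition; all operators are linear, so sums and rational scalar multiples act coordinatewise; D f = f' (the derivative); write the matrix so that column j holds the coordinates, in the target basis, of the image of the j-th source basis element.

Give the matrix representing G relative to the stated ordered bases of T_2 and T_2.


image of 1: 0
image of cos x: -cos x
image of sin x: -sin x
image of cos 2x: -4cos 2x
image of sin 2x: -4sin 2x
each image's coordinates form column j of the matrix

the matrix is [[0, 0, 0, 0, 0]; [0, -1, 0, 0, 0]; [0, 0, -1, 0, 0]; [0, 0, 0, -4, 0]; [0, 0, 0, 0, -4]] (rows listed top to bottom)


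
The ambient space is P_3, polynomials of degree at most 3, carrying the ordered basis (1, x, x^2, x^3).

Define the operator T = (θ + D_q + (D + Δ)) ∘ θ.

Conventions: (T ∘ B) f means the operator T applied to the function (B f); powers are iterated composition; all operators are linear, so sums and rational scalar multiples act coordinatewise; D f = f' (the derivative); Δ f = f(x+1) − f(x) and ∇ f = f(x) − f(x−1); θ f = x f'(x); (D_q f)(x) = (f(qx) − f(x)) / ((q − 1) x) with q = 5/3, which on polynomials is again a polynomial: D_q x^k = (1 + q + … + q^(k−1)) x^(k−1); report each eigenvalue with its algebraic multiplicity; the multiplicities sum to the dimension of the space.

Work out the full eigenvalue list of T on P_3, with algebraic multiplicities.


image of 1: 0
image of x: x + 3
image of x^2: 4x^2 + (40/3)x + 2
image of x^3: 9x^3 + (103/3)x^2 + 9x + 3
the matrix is upper triangular; its diagonal is (0, 1, 4, 9)
for a triangular matrix the eigenvalues are the diagonal entries, with algebraic multiplicity their repetition count

λ = 0 (multiplicity 1), λ = 1 (multiplicity 1), λ = 4 (multiplicity 1), λ = 9 (multiplicity 1)


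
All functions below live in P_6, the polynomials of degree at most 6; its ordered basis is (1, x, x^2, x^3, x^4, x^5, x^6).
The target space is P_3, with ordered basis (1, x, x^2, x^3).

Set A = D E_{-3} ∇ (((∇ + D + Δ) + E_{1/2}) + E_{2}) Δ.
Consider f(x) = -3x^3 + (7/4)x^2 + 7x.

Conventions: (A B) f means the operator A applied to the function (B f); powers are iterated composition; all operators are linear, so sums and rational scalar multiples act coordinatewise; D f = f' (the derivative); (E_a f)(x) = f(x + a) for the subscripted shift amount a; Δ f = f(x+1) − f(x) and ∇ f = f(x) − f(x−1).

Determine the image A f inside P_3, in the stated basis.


Δ f = -9x^2 - (11/2)x + 23/4
∇ Δ f = -18x + 7/2
D Δ f = -18x - 11/2
Δ Δ f = -18x - 29/2
(∇ + D + Δ) Δ f = -54x - 33/2
E_{1/2} Δ f = -9x^2 - (29/2)x + 3/4
((∇ + D + Δ) + E_{1/2}) Δ f = -9x^2 - (137/2)x - 63/4
E_{2} Δ f = -9x^2 - (83/2)x - 165/4
(((∇ + D + Δ) + E_{1/2}) + E_{2}) Δ f = -18x^2 - 110x - 57
∇ (((∇ + D + Δ) + E_{1/2}) + E_{2}) Δ f = -36x - 92
E_{-3} ∇ (((∇ + D + Δ) + E_{1/2}) + E_{2}) Δ f = -36x + 16
D E_{-3} ∇ (((∇ + D + Δ) + E_{1/2}) + E_{2}) Δ f = -36

the result is g(x) = -36


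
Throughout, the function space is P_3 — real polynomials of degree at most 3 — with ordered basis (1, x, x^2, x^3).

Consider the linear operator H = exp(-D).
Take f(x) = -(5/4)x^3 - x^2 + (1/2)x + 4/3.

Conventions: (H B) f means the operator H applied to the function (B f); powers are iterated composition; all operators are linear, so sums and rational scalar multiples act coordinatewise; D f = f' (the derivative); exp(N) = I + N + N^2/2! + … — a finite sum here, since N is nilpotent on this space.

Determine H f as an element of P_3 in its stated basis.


order-1 term: (15/4)x^2 + 2x - 1/2
order-2 term: -(15/4)x - 1
order-3 term: 5/4
the series for exp(-D) f terminates at order 3
exp(-D) f = -(5/4)x^3 + (11/4)x^2 - (5/4)x + 13/12

the result is g(x) = -(5/4)x^3 + (11/4)x^2 - (5/4)x + 13/12


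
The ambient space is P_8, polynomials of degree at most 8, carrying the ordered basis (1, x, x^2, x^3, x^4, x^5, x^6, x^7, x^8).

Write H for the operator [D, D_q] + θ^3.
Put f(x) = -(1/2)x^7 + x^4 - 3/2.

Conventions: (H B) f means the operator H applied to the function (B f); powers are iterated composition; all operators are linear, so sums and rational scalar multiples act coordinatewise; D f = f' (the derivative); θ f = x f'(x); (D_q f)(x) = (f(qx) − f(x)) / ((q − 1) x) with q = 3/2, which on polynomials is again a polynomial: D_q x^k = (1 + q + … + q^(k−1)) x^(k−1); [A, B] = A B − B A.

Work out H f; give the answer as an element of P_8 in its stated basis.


D_q f = -(2059/128)x^6 + (65/8)x^3
D D_q f = -(6177/64)x^5 + (195/8)x^2
D f = -(7/2)x^6 + 4x^3
D_q D f = -(4655/64)x^5 + 19x^2
[D, D_q] f = -(761/32)x^5 + (43/8)x^2
θ f = -(7/2)x^7 + 4x^4
θ θ f = -(49/2)x^7 + 16x^4
θ θ θ f = -(343/2)x^7 + 64x^4
([D, D_q] + θ^3) f = -(343/2)x^7 - (761/32)x^5 + 64x^4 + (43/8)x^2

the image equals g(x) = -(343/2)x^7 - (761/32)x^5 + 64x^4 + (43/8)x^2


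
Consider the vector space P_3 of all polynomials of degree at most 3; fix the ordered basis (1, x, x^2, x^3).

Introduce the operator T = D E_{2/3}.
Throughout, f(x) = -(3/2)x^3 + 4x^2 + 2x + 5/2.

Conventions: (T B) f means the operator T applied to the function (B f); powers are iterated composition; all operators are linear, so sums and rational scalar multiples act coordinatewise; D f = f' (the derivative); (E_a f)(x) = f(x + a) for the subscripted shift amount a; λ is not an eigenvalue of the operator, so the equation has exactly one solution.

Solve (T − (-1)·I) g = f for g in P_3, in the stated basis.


the result is g(x) = -(3/2)x^3 + (17/2)x^2 - 9x + 13/6

write g with unknown coordinates in the stated basis and equate coefficients in (T − (-1)·I) g = f
solving from the highest basis element down gives g = -(3/2)x^3 + (17/2)x^2 - 9x + 13/6
check: T g = -(9/2)x^2 + 11x + 1/3
so T g − (-1)·g = -(3/2)x^3 + 4x^2 + 2x + 5/2 = f ✓


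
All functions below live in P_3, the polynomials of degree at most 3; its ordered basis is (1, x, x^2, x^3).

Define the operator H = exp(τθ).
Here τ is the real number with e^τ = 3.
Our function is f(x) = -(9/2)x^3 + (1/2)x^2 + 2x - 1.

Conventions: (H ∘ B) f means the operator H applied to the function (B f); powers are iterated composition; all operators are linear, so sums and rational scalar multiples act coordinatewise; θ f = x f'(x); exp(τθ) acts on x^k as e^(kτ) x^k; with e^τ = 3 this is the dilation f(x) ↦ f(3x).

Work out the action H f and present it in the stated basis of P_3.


the image equals g(x) = -(243/2)x^3 + (9/2)x^2 + 6x - 1

exp(τθ) x^k = e^(kτ) x^k; with e^τ = 3 this sends x^k to 3^k x^k
x ↦ 3 x
x^2 ↦ 9 x^2
x^3 ↦ 27 x^3
applying this coordinatewise to f: exp(τθ) f = -(243/2)x^3 + (9/2)x^2 + 6x - 1


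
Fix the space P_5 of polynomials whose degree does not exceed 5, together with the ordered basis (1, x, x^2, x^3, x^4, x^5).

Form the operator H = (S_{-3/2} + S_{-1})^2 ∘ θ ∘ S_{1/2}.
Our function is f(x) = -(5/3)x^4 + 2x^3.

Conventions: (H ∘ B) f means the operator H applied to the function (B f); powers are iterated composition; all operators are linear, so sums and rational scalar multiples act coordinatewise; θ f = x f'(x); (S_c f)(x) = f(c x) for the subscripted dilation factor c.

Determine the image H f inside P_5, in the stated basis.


the image equals g(x) = -(47045/3072)x^4 + (3675/256)x^3

S_{1/2} f = -(5/48)x^4 + (1/4)x^3
θ S_{1/2} f = -(5/12)x^4 + (3/4)x^3
S_{-3/2} (θ ∘ S_{1/2}) f = -(135/64)x^4 - (81/32)x^3
S_{-1} (θ ∘ S_{1/2}) f = -(5/12)x^4 - (3/4)x^3
(S_{-3/2} + S_{-1}) (θ ∘ S_{1/2}) f = -(485/192)x^4 - (105/32)x^3
S_{-3/2} (S_{-3/2} + S_{-1}) (θ ∘ S_{1/2}) f = -(13095/1024)x^4 + (2835/256)x^3
S_{-1} (S_{-3/2} + S_{-1}) (θ ∘ S_{1/2}) f = -(485/192)x^4 + (105/32)x^3
(S_{-3/2} + S_{-1}) (S_{-3/2} + S_{-1}) (θ ∘ S_{1/2}) f = -(47045/3072)x^4 + (3675/256)x^3


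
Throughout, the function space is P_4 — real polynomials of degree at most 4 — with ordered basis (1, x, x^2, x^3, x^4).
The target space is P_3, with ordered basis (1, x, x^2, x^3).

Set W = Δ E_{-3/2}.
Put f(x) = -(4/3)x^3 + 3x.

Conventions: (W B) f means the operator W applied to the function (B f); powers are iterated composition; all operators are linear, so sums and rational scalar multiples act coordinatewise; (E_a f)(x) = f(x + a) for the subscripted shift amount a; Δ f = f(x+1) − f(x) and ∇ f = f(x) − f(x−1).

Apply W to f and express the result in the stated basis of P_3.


the result is g(x) = -4x^2 + 8x - 4/3

E_{-3/2} f = -(4/3)x^3 + 6x^2 - 6x
Δ E_{-3/2} f = -4x^2 + 8x - 4/3


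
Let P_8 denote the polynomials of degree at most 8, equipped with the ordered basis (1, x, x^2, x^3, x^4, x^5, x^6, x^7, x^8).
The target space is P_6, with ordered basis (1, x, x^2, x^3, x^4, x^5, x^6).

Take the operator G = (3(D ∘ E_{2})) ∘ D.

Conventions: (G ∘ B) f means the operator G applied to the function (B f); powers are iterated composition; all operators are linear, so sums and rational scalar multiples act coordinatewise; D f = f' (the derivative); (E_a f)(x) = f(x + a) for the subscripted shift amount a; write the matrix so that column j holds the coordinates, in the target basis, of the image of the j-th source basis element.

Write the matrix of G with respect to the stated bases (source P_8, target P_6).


the matrix is [[0, 0, 6, 36, 144, 480, 1440, 4032, 10752]; [0, 0, 0, 18, 144, 720, 2880, 10080, 32256]; [0, 0, 0, 0, 36, 360, 2160, 10080, 40320]; [0, 0, 0, 0, 0, 60, 720, 5040, 26880]; [0, 0, 0, 0, 0, 0, 90, 1260, 10080]; [0, 0, 0, 0, 0, 0, 0, 126, 2016]; [0, 0, 0, 0, 0, 0, 0, 0, 168]] (rows listed top to bottom)

image of 1: 0
image of x: 0
image of x^2: 6
image of x^3: 18x + 36
image of x^4: 36x^2 + 144x + 144
image of x^5: 60x^3 + 360x^2 + 720x + 480
image of x^6: 90x^4 + 720x^3 + 2160x^2 + 2880x + 1440
image of x^7: 126x^5 + 1260x^4 + 5040x^3 + 10080x^2 + 10080x + 4032
image of x^8: 168x^6 + 2016x^5 + 10080x^4 + 26880x^3 + 40320x^2 + 32256x + 10752
each image's coordinates form column j of the matrix
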